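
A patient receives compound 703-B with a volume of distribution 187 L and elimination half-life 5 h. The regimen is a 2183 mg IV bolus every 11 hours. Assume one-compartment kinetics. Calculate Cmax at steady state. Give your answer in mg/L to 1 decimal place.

14.9 mg/L

Over one 11-h interval, 11/5 ≈ 2.2 half-lives elapse, leaving f ≈ 0.2176 of each dose.
At steady state, accumulation factor R = 1/(1 − e^(−kτ)) ≈ 1.2781.
Each bolus raises the concentration by D/Vd = 2183/187 ≈ 11.674 mg/L.
Steady-state peak Cmax,ss = C₀·R ≈ 11.674 × 1.2781 ≈ 14.921 mg/L.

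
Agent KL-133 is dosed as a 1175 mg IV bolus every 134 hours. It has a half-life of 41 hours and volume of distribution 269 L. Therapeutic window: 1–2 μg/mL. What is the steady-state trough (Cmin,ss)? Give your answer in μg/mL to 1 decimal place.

0.5 μg/mL

Over one 134-h interval, 134/41 ≈ 3.2683 half-lives elapse, leaving f ≈ 0.1038 of each dose.
At steady state, accumulation factor R = 1/(1 − e^(−kτ)) ≈ 1.1158.
Each bolus raises the concentration by D/Vd = 1175/269 ≈ 4.368 μg/mL.
Steady-state peak Cmax,ss = C₀·R ≈ 4.368 × 1.1158 ≈ 4.874 μg/mL.
Steady-state trough Cmin,ss = Cmax,ss·f ≈ 4.874 × 0.1038 ≈ 0.506 μg/mL.
Trough 0.5 μg/mL vs MEC 1 μg/mL: subtherapeutic.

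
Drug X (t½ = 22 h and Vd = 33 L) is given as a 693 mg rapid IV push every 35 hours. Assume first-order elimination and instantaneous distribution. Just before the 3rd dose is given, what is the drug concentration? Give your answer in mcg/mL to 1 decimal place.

f = (1/2)^(τ/t½) = (1/2)^(35/22) ≈ 0.3320.
C₀ = D/Vd = 693/33 ≈ 21.000 mcg/mL.
Before the 3rd dose, 2 doses have been given. Superposition: Cmin = C₀·(f + f²).
≈ 21.000 × (0.3320 + 0.1102) ≈ 21.000 × 0.4422 ≈ 9.286 mcg/mL.

9.3 mcg/mL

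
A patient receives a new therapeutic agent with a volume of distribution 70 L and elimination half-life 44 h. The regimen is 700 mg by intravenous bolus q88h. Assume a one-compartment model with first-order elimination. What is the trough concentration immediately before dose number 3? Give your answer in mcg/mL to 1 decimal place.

3.1 mcg/mL

f = (1/2)^(τ/t½) = (1/2)^(88/44) ≈ 0.2500.
C₀ = D/Vd = 700/70 ≈ 10.000 mcg/mL.
Before the 3rd dose, 2 doses have been given. Superposition: Cmin = C₀·(f + f²).
≈ 10.000 × (0.2500 + 0.0625) ≈ 10.000 × 0.3125 ≈ 3.125 mcg/mL.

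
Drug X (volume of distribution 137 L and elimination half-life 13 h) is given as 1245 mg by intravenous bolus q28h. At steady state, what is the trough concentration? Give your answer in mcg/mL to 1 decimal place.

2.6 mcg/mL

Over one 28-h interval, 28/13 ≈ 2.1538 half-lives elapse, leaving f ≈ 0.2247 of each dose.
Accumulation ratio R = 1/(1 − f) ≈ 1/0.7753 ≈ 1.2898.
Single-dose peak C₀ = D/Vd = 1245/137 ≈ 9.088 mcg/mL.
Cmax,ss = C₀/(1 − f) ≈ 9.088/0.7753 ≈ 11.722 mcg/mL.
Steady-state trough Cmin,ss = Cmax,ss·f ≈ 11.722 × 0.2247 ≈ 2.634 mcg/mL.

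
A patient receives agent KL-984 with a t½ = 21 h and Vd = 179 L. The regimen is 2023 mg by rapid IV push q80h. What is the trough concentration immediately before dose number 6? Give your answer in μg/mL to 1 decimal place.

f = (1/2)^(τ/t½) = (1/2)^(80/21) ≈ 0.0713.
C₀ = D/Vd = 2023/179 ≈ 11.302 μg/mL.
Before the 6th dose, 5 doses have been given. Superposition: Cmin = C₀·(f + f² + … + f^5).
≈ 11.302 × (0.0713 + 0.0051 + 0.0004 + 0.0000 + 0.0000) ≈ 11.302 × 0.0768 ≈ 0.868 μg/mL.

0.9 μg/mL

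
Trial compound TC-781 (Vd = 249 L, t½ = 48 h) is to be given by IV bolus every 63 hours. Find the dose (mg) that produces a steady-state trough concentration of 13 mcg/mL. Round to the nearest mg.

τ/t½ = 63/48 ≈ 1.3125, so f = (1/2)^(63/48) ≈ 0.402623.
Cmin,ss = (D/Vd)·f/(1−f), so D = Cmin,ss·Vd·(1−f)/f.
D = 13 × 249 × (1−f)/f ≈ 13 × 249 × 1.48371 ≈ 4802.77 mg.

4803 mg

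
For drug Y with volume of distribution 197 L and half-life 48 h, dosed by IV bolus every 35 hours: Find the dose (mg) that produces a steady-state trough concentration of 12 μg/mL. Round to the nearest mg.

1555 mg

τ/t½ = 35/48 ≈ 0.72917, so f = (1/2)^(35/48) ≈ 0.603252.
Cmin,ss = (D/Vd)·f/(1−f), so D = Cmin,ss·Vd·(1−f)/f.
D = 12 × 197 × (1−f)/f ≈ 12 × 197 × 0.65768 ≈ 1554.76 mg.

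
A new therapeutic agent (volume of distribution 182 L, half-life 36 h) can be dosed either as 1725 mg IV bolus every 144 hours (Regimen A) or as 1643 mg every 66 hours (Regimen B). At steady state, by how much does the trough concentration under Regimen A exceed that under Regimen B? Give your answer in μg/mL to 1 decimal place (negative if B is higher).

Regimen A: f = (1/2)^(144/36) ≈ 0.0625; Cmin,ss = (1725/182)·f/(1−f) ≈ 0.632 μg/mL.
Regimen B: f = (1/2)^(66/36) ≈ 0.2806; Cmin,ss = (1643/182)·f/(1−f) ≈ 3.521 μg/mL.
Difference ≈ 0.632 − 3.521 ≈ -2.889 μg/mL.

-2.9 μg/mL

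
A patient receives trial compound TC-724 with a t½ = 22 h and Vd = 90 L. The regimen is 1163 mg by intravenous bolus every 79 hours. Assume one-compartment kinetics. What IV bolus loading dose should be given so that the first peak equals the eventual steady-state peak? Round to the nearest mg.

1268 mg

f = (1/2)^(79/22) ≈ 0.082991; accumulation ratio R = 1/(1−f) ≈ 1.09050.
Loading dose to hit Cmax,ss on first dose: D_load = D_maint·R ≈ 1163 × 1.09050 ≈ 1268.25 mg.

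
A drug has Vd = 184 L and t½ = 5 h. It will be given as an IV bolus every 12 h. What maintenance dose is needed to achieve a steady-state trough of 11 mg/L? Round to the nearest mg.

τ/t½ = 12/5 ≈ 2.4, so f = (1/2)^(12/5) ≈ 0.189465.
Cmin,ss = (D/Vd)·f/(1−f), so D = Cmin,ss·Vd·(1−f)/f.
D = 11 × 184 × (1−f)/f ≈ 11 × 184 × 4.27802 ≈ 8658.71 mg.

8659 mg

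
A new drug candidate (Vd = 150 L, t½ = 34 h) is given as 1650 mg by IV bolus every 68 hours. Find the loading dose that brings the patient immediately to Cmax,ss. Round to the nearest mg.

f = (1/2)^(68/34) ≈ 0.250000; accumulation ratio R = 1/(1−f) ≈ 1.33333.
Loading dose to hit Cmax,ss on first dose: D_load = D_maint·R ≈ 1650 × 1.33333 ≈ 2199.99 mg.

2200 mg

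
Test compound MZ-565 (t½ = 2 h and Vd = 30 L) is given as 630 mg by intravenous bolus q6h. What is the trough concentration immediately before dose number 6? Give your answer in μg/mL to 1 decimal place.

f = (1/2)^(τ/t½) = (1/2)^(6/2) ≈ 0.1250.
C₀ = D/Vd = 630/30 ≈ 21.000 μg/mL.
Before the 6th dose, 5 doses have been given. Superposition: Cmin = C₀·(f + f² + … + f^5).
≈ 21.000 × (0.1250 + 0.0156 + 0.0020 + 0.0002 + 0.0000) ≈ 21.000 × 0.1428 ≈ 2.999 μg/mL.

3.0 μg/mL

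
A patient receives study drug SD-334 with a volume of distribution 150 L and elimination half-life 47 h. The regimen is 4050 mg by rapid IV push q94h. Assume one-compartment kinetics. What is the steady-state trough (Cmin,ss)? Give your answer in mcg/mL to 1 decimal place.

The dosing interval is 2 half-lives, so f = 2^(−2) = 0.25.
At steady state, R = 1/(1 − 0.25) = 4/3.
Single-dose peak C₀ = D/Vd = 4050/150 = 27 mcg/mL.
Steady-state peak Cmax,ss = C₀·R = 27 × 4/3 ≈ 36.000 mcg/mL.
Steady-state trough Cmin,ss = Cmax,ss·f ≈ 36.000 × 0.25 ≈ 9.000 mcg/mL.

9.0 mcg/mL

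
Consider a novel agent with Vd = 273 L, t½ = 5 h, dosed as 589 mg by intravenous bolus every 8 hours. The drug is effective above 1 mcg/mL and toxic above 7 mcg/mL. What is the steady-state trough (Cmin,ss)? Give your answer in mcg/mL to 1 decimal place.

1.1 mcg/mL

τ/t½ = 8/5 ≈ 1.6, so fraction remaining f = (1/2)^(8/5) ≈ 0.3299.
Accumulation ratio R = 1/(1 − f) ≈ 1/0.6701 ≈ 1.4923.
Each bolus raises the concentration by D/Vd = 589/273 ≈ 2.158 mcg/mL.
Cmax,ss = C₀/(1 − f) ≈ 2.158/0.6701 ≈ 3.220 mcg/mL.
Steady-state trough Cmin,ss = Cmax,ss·f ≈ 3.220 × 0.3299 ≈ 1.062 mcg/mL.
Trough 1.1 mcg/mL vs MEC 1 mcg/mL: adequate.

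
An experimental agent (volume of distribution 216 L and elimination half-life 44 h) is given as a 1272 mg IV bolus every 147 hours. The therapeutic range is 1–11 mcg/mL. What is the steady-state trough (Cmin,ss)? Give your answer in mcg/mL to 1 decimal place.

τ/t½ = 147/44 ≈ 3.3409, so fraction remaining f = (1/2)^(147/44) ≈ 0.0987.
At steady state, accumulation factor R = 1/(1 − e^(−kτ)) ≈ 1.1095.
Each bolus raises the concentration by D/Vd = 1272/216 ≈ 5.889 mcg/mL.
Steady-state peak Cmax,ss = C₀·R ≈ 5.889 × 1.1095 ≈ 6.534 mcg/mL.
One interval later, Cmin,ss = Cmax,ss·e^(−kτ) ≈ 6.534 × 0.0987 ≈ 0.645 mcg/mL.
Trough 0.6 mcg/mL vs MEC 1 mcg/mL: subtherapeutic.

0.6 mcg/mL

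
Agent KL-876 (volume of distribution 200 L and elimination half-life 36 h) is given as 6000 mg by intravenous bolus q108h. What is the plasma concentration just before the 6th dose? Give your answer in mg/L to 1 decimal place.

4.3 mg/L

f = (1/2)^(τ/t½) = (1/2)^(108/36) ≈ 0.1250.
C₀ = D/Vd = 6000/200 ≈ 30.000 mg/L.
Before the 6th dose, 5 doses have been given. Superposition: Cmin = C₀·(f + f² + … + f^5).
≈ 30.000 × (0.1250 + 0.0156 + 0.0020 + 0.0002 + 0.0000) ≈ 30.000 × 0.1428 ≈ 4.284 mg/L.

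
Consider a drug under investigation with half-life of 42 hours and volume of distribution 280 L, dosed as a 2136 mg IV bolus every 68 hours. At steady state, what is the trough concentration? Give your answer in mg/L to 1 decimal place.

τ/t½ = 68/42 ≈ 1.619, so fraction remaining f = (1/2)^(68/42) ≈ 0.3256.
At steady state, accumulation factor R = 1/(1 − e^(−kτ)) ≈ 1.4828.
Each bolus raises the concentration by D/Vd = 2136/280 ≈ 7.629 mg/L.
Steady-state peak Cmax,ss = C₀·R ≈ 7.629 × 1.4828 ≈ 11.312 mg/L.
One interval later, Cmin,ss = Cmax,ss·e^(−kτ) ≈ 11.312 × 0.3256 ≈ 3.683 mg/L.

3.7 mg/L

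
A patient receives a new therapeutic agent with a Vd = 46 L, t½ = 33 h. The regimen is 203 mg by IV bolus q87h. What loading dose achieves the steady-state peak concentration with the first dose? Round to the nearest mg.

242 mg

f = (1/2)^(87/33) ≈ 0.160833; accumulation ratio R = 1/(1−f) ≈ 1.19166.
Loading dose to hit Cmax,ss on first dose: D_load = D_maint·R ≈ 203 × 1.19166 ≈ 241.91 mg.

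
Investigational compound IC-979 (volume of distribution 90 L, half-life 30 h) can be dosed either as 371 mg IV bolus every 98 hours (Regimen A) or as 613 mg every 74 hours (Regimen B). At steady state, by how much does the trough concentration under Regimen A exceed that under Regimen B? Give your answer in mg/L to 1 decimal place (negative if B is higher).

Regimen A: f = (1/2)^(98/30) ≈ 0.1039; Cmin,ss = (371/90)·f/(1−f) ≈ 0.478 mg/L.
Regimen B: f = (1/2)^(74/30) ≈ 0.1809; Cmin,ss = (613/90)·f/(1−f) ≈ 1.504 mg/L.
Difference ≈ 0.478 − 1.504 ≈ -1.026 mg/L.

-1.0 mg/L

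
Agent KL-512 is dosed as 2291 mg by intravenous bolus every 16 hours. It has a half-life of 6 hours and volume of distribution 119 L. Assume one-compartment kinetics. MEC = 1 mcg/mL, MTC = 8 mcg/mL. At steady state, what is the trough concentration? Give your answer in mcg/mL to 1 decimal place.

k = ln2/t½ = ln2/6 ≈ 0.115525 h⁻¹; fraction remaining f = e^(−kτ) = e^(−0.115525×16) ≈ 0.1575.
At steady state, accumulation factor R = 1/(1 − e^(−kτ)) ≈ 1.1869.
Each bolus raises the concentration by D/Vd = 2291/119 ≈ 19.252 mcg/mL.
Steady-state peak Cmax,ss = C₀·R ≈ 19.252 × 1.1869 ≈ 22.850 mcg/mL.
One interval later, Cmin,ss = Cmax,ss·e^(−kτ) ≈ 22.850 × 0.1575 ≈ 3.599 mcg/mL.
Trough 3.6 mcg/mL vs MEC 1 mcg/mL: adequate.

3.6 mcg/mL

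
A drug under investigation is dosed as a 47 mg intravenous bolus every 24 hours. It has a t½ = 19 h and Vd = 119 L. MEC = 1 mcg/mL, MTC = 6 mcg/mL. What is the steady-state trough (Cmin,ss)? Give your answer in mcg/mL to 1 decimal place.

0.3 mcg/mL

Over one 24-h interval, 24/19 ≈ 1.2632 half-lives elapse, leaving f ≈ 0.4166 of each dose.
At steady state, accumulation factor R = 1/(1 − e^(−kτ)) ≈ 1.7141.
Single-dose peak C₀ = D/Vd = 47/119 ≈ 0.395 mcg/mL.
Cmax,ss = C₀/(1 − f) ≈ 0.395/0.5834 ≈ 0.677 mcg/mL.
One interval later, Cmin,ss = Cmax,ss·e^(−kτ) ≈ 0.677 × 0.4166 ≈ 0.282 mcg/mL.
Trough 0.3 mcg/mL vs MEC 1 mcg/mL: subtherapeutic.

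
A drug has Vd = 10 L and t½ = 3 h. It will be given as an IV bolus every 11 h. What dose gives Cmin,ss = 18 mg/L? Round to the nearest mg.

τ/t½ = 11/3 ≈ 3.6667, so f = (1/2)^(11/3) ≈ 0.078745.
Cmin,ss = (D/Vd)·f/(1−f), so D = Cmin,ss·Vd·(1−f)/f.
D = 18 × 10 × (1−f)/f ≈ 18 × 10 × 11.69922 ≈ 2105.86 mg.

2106 mg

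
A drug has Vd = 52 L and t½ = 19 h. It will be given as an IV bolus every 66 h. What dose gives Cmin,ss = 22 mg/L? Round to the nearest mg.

τ/t½ = 66/19 ≈ 3.4737, so f = (1/2)^(66/19) ≈ 0.090015.
Cmin,ss = (D/Vd)·f/(1−f), so D = Cmin,ss·Vd·(1−f)/f.
D = 22 × 52 × (1−f)/f ≈ 22 × 52 × 10.10926 ≈ 11564.99 mg.

11565 mg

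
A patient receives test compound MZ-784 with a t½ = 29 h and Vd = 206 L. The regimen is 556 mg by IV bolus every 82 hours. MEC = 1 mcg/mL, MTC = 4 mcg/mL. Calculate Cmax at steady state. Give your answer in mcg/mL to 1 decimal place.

k = ln2/t½ = ln2/29 ≈ 0.023902 h⁻¹; fraction remaining f = e^(−kτ) = e^(−0.023902×82) ≈ 0.1409.
Accumulation ratio R = 1/(1 − f) ≈ 1/0.8591 ≈ 1.1640.
Each bolus raises the concentration by D/Vd = 556/206 ≈ 2.699 mcg/mL.
Cmax,ss = C₀/(1 − f) ≈ 2.699/0.8591 ≈ 3.142 mcg/mL.
Peak 3.1 mcg/mL vs MTC 4 mcg/mL: below toxic threshold.

3.1 mcg/mL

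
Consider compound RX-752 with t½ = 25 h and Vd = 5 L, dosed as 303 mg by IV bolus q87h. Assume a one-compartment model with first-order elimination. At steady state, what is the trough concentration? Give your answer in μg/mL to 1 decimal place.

k = ln2/t½ = ln2/25 ≈ 0.027726 h⁻¹; fraction remaining f = e^(−kτ) = e^(−0.027726×87) ≈ 0.0896.
Accumulation ratio R = 1/(1 − f) ≈ 1/0.9104 ≈ 1.0984.
Single-dose peak C₀ = D/Vd = 303/5 ≈ 60.600 μg/mL.
Steady-state peak Cmax,ss = C₀·R ≈ 60.600 × 1.0984 ≈ 66.563 μg/mL.
Steady-state trough Cmin,ss = Cmax,ss·f ≈ 66.563 × 0.0896 ≈ 5.964 μg/mL.

6.0 μg/mL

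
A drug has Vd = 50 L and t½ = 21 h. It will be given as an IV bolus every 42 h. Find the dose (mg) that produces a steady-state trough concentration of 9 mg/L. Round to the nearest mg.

τ/t½ = 42/21 ≈ 2, so f = (1/2)^(42/21) ≈ 0.250000.
Cmin,ss = (D/Vd)·f/(1−f), so D = Cmin,ss·Vd·(1−f)/f.
D = 9 × 50 × (1−f)/f ≈ 9 × 50 × 3.00000 ≈ 1350.00 mg.

1350 mg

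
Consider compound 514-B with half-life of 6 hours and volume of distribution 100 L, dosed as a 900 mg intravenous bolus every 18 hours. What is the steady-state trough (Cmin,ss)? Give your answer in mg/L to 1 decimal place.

1.3 mg/L

The dosing interval is 3 half-lives, so f = 2^(−3) = 0.125.
At steady state, R = 1/(1 − 0.125) = 8/7.
Single-dose peak C₀ = D/Vd = 900/100 = 9 mg/L.
Steady-state peak Cmax,ss = C₀·R = 9 × 8/7 ≈ 10.286 mg/L.
Steady-state trough Cmin,ss = Cmax,ss·f ≈ 10.286 × 0.125 ≈ 1.286 mg/L.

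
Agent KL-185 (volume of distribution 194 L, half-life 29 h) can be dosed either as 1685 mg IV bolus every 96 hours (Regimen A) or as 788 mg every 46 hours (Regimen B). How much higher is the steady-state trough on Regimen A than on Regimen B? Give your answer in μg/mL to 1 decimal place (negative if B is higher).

Regimen A: f = (1/2)^(96/29) ≈ 0.1008; Cmin,ss = (1685/194)·f/(1−f) ≈ 0.974 μg/mL.
Regimen B: f = (1/2)^(46/29) ≈ 0.3330; Cmin,ss = (788/194)·f/(1−f) ≈ 2.028 μg/mL.
Difference ≈ 0.974 − 2.028 ≈ -1.054 μg/mL.

-1.1 μg/mL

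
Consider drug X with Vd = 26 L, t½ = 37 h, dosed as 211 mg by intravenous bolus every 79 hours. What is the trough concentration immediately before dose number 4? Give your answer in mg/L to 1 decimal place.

f = (1/2)^(τ/t½) = (1/2)^(79/37) ≈ 0.2276.
C₀ = D/Vd = 211/26 ≈ 8.115 mg/L.
Before the 4th dose, 3 doses have been given. Superposition: Cmin = C₀·(f + f² + … + f^3).
≈ 8.115 × (0.2276 + 0.0518 + 0.0118) ≈ 8.115 × 0.2912 ≈ 2.363 mg/L.

2.4 mg/L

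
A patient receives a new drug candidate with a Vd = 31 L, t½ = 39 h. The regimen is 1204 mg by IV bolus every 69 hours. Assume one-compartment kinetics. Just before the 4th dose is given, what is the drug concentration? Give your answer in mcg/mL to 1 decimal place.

f = (1/2)^(τ/t½) = (1/2)^(69/39) ≈ 0.2934.
C₀ = D/Vd = 1204/31 ≈ 38.839 mcg/mL.
Before the 4th dose, 3 doses have been given. Superposition: Cmin = C₀·(f + f² + … + f^3).
≈ 38.839 × (0.2934 + 0.0861 + 0.0253) ≈ 38.839 × 0.4048 ≈ 15.722 mcg/mL.

15.7 mcg/mL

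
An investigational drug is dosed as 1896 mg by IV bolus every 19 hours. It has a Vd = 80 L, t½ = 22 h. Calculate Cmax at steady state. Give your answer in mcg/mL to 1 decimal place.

52.6 mcg/mL

k = ln2/t½ = ln2/22 ≈ 0.031507 h⁻¹; fraction remaining f = e^(−kτ) = e^(−0.031507×19) ≈ 0.5496.
At steady state, accumulation factor R = 1/(1 − e^(−kτ)) ≈ 2.2202.
Each bolus raises the concentration by D/Vd = 1896/80 ≈ 23.700 mcg/mL.
Steady-state peak Cmax,ss = C₀·R ≈ 23.700 × 2.2202 ≈ 52.619 mcg/mL.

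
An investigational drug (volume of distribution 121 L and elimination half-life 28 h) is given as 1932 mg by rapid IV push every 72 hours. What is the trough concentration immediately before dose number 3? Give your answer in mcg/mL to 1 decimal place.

f = (1/2)^(τ/t½) = (1/2)^(72/28) ≈ 0.1682.
C₀ = D/Vd = 1932/121 ≈ 15.967 mcg/mL.
Before the 3rd dose, 2 doses have been given. Superposition: Cmin = C₀·(f + f²).
≈ 15.967 × (0.1682 + 0.0283) ≈ 15.967 × 0.1965 ≈ 3.138 mcg/mL.

3.1 mcg/mL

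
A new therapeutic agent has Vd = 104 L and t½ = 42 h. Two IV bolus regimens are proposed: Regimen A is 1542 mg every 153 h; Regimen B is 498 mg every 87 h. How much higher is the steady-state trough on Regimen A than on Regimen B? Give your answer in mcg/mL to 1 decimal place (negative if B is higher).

Regimen A: f = (1/2)^(153/42) ≈ 0.0801; Cmin,ss = (1542/104)·f/(1−f) ≈ 1.291 mcg/mL.
Regimen B: f = (1/2)^(87/42) ≈ 0.2379; Cmin,ss = (498/104)·f/(1−f) ≈ 1.495 mcg/mL.
Difference ≈ 1.291 − 1.495 ≈ -0.204 mcg/mL.

-0.2 mcg/mL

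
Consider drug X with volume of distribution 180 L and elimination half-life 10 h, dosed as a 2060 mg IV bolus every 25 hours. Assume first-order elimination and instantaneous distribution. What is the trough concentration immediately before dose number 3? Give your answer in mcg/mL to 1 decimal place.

2.4 mcg/mL

f = (1/2)^(τ/t½) = (1/2)^(25/10) ≈ 0.1768.
C₀ = D/Vd = 2060/180 ≈ 11.444 mcg/mL.
Before the 3rd dose, 2 doses have been given. Superposition: Cmin = C₀·(f + f²).
≈ 11.444 × (0.1768 + 0.0313) ≈ 11.444 × 0.2081 ≈ 2.381 mcg/mL.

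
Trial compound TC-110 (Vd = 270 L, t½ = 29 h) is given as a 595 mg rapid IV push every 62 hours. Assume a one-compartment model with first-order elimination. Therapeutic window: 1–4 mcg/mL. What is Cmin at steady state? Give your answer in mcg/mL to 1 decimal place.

0.6 mcg/mL

τ/t½ = 62/29 ≈ 2.1379, so fraction remaining f = (1/2)^(62/29) ≈ 0.2272.
Each bolus raises the concentration by D/Vd = 595/270 ≈ 2.204 mcg/mL.
Steady-state trough Cmin,ss = C₀·f/(1−f) ≈ 2.204 × 0.2272/0.7728 ≈ 0.648 mcg/mL.
Trough 0.6 mcg/mL vs MEC 1 mcg/mL: subtherapeutic.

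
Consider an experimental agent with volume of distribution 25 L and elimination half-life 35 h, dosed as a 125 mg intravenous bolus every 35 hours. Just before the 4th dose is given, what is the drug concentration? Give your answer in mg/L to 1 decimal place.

f = (1/2)^(τ/t½) = (1/2)^(35/35) ≈ 0.5000.
C₀ = D/Vd = 125/25 ≈ 5.000 mg/L.
Before the 4th dose, 3 doses have been given. Superposition: Cmin = C₀·(f + f² + … + f^3).
≈ 5.000 × (0.5000 + 0.2500 + 0.1250) ≈ 5.000 × 0.8750 ≈ 4.375 mg/L.

4.4 mg/L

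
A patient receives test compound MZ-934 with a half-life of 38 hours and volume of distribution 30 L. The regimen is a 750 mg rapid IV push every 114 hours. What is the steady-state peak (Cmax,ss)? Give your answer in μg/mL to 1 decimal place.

The dosing interval is 3 half-lives, so f = 2^(−3) = 0.125.
Accumulation ratio R = 1/(1 − f) = 1/0.875 = 8/7.
Single-dose peak C₀ = D/Vd = 750/30 = 25 μg/mL.
Steady-state peak Cmax,ss = C₀·R = 25 × 8/7 ≈ 28.571 μg/mL.

28.6 μg/mL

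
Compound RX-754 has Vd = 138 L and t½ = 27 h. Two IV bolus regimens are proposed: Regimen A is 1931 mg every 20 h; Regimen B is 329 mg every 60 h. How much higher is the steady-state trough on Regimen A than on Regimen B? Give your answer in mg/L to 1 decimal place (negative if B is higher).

Regimen A: f = (1/2)^(20/27) ≈ 0.5984; Cmin,ss = (1931/138)·f/(1−f) ≈ 20.850 mg/L.
Regimen B: f = (1/2)^(60/27) ≈ 0.2143; Cmin,ss = (329/138)·f/(1−f) ≈ 0.650 mg/L.
Difference ≈ 20.850 − 0.650 ≈ 20.200 mg/L.

20.2 mg/L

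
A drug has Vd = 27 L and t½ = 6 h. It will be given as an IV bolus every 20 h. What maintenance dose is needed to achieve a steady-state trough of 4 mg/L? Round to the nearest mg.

τ/t½ = 20/6 ≈ 3.3333, so f = (1/2)^(20/6) ≈ 0.099213.
Cmin,ss = (D/Vd)·f/(1−f), so D = Cmin,ss·Vd·(1−f)/f.
D = 4 × 27 × (1−f)/f ≈ 4 × 27 × 9.07932 ≈ 980.57 mg.

981 mg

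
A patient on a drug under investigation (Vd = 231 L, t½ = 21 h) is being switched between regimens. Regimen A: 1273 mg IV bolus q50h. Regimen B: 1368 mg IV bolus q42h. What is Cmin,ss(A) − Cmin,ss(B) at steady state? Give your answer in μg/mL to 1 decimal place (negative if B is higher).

-0.7 μg/mL

Regimen A: f = (1/2)^(50/21) ≈ 0.1920; Cmin,ss = (1273/231)·f/(1−f) ≈ 1.310 μg/mL.
Regimen B: f = (1/2)^(42/21) ≈ 0.2500; Cmin,ss = (1368/231)·f/(1−f) ≈ 1.974 μg/mL.
Difference ≈ 1.310 − 1.974 ≈ -0.664 μg/mL.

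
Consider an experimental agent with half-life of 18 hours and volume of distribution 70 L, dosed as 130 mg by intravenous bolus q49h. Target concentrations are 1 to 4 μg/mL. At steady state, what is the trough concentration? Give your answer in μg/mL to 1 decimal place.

0.3 μg/mL

Over one 49-h interval, 49/18 ≈ 2.7222 half-lives elapse, leaving f ≈ 0.1515 of each dose.
Each bolus raises the concentration by D/Vd = 130/70 ≈ 1.857 μg/mL.
Steady-state trough Cmin,ss = C₀·f/(1−f) ≈ 1.857 × 0.1515/0.8485 ≈ 0.332 μg/mL.
Trough 0.3 μg/mL vs MEC 1 μg/mL: subtherapeutic.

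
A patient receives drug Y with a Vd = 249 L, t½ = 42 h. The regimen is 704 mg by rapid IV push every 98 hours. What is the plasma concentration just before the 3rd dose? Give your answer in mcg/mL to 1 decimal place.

0.7 mcg/mL

f = (1/2)^(τ/t½) = (1/2)^(98/42) ≈ 0.1984.
C₀ = D/Vd = 704/249 ≈ 2.827 mcg/mL.
Before the 3rd dose, 2 doses have been given. Superposition: Cmin = C₀·(f + f²).
≈ 2.827 × (0.1984 + 0.0394) ≈ 2.827 × 0.2378 ≈ 0.672 mcg/mL.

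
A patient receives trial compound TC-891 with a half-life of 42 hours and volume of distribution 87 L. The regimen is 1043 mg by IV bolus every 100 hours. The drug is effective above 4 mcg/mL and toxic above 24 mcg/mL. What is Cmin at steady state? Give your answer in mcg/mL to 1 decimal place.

τ/t½ = 100/42 ≈ 2.381, so fraction remaining f = (1/2)^(100/42) ≈ 0.1920.
Each bolus raises the concentration by D/Vd = 1043/87 ≈ 11.989 mcg/mL.
Steady-state trough Cmin,ss = C₀·f/(1−f) ≈ 11.989 × 0.1920/0.8080 ≈ 2.849 mcg/mL.
Trough 2.8 mcg/mL vs MEC 4 mcg/mL: subtherapeutic.

2.8 mcg/mL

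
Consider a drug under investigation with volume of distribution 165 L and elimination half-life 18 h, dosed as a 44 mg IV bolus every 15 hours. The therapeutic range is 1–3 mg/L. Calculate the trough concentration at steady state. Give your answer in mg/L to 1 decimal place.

0.3 mg/L

k = ln2/t½ = ln2/18 ≈ 0.038508 h⁻¹; fraction remaining f = e^(−kτ) = e^(−0.038508×15) ≈ 0.5612.
Each bolus raises the concentration by D/Vd = 44/165 ≈ 0.267 mg/L.
Steady-state trough Cmin,ss = C₀·f/(1−f) ≈ 0.267 × 0.5612/0.4388 ≈ 0.341 mg/L.
Trough 0.3 mg/L vs MEC 1 mg/L: subtherapeutic.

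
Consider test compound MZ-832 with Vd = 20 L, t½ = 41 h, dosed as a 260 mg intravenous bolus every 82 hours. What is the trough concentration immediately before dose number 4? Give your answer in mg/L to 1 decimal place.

4.3 mg/L

f = (1/2)^(τ/t½) = (1/2)^(82/41) ≈ 0.2500.
C₀ = D/Vd = 260/20 ≈ 13.000 mg/L.
Before the 4th dose, 3 doses have been given. Superposition: Cmin = C₀·(f + f² + … + f^3).
≈ 13.000 × (0.2500 + 0.0625 + 0.0156) ≈ 13.000 × 0.3281 ≈ 4.265 mg/L.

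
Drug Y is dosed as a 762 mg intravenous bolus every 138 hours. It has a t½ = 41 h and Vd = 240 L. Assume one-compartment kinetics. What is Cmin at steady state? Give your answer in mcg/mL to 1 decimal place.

Over one 138-h interval, 138/41 ≈ 3.3659 half-lives elapse, leaving f ≈ 0.0970 of each dose.
Single-dose peak C₀ = D/Vd = 762/240 ≈ 3.175 mcg/mL.
Steady-state trough Cmin,ss = C₀·f/(1−f) ≈ 3.175 × 0.0970/0.9030 ≈ 0.341 mcg/mL.

0.3 mcg/mL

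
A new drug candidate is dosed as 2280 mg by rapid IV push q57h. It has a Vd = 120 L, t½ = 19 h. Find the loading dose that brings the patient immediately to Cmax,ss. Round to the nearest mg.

2606 mg

f = (1/2)^(57/19) ≈ 0.125000; accumulation ratio R = 1/(1−f) ≈ 1.14286.
Loading dose to hit Cmax,ss on first dose: D_load = D_maint·R ≈ 2280 × 1.14286 ≈ 2605.72 mg.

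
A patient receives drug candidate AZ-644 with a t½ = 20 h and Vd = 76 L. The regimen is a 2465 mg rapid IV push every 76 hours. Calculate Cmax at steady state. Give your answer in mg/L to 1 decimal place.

Over one 76-h interval, 76/20 ≈ 3.8 half-lives elapse, leaving f ≈ 0.0718 of each dose.
Accumulation ratio R = 1/(1 − f) ≈ 1/0.9282 ≈ 1.0774.
Single-dose peak C₀ = D/Vd = 2465/76 ≈ 32.434 mg/L.
Cmax,ss = C₀/(1 − f) ≈ 32.434/0.9282 ≈ 34.943 mg/L.

34.9 mg/L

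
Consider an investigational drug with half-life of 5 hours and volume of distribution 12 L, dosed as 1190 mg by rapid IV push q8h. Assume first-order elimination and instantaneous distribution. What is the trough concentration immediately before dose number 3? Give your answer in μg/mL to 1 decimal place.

f = (1/2)^(τ/t½) = (1/2)^(8/5) ≈ 0.3299.
C₀ = D/Vd = 1190/12 ≈ 99.167 μg/mL.
Before the 3rd dose, 2 doses have been given. Superposition: Cmin = C₀·(f + f²).
≈ 99.167 × (0.3299 + 0.1088) ≈ 99.167 × 0.4387 ≈ 43.505 μg/mL.

43.5 μg/mL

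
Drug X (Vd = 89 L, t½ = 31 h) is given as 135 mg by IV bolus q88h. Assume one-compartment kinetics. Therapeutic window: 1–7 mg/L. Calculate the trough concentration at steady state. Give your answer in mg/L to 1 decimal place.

Over one 88-h interval, 88/31 ≈ 2.8387 half-lives elapse, leaving f ≈ 0.1398 of each dose.
Accumulation ratio R = 1/(1 − f) ≈ 1/0.8602 ≈ 1.1625.
Single-dose peak C₀ = D/Vd = 135/89 ≈ 1.517 mg/L.
Cmax,ss = C₀/(1 − f) ≈ 1.517/0.8602 ≈ 1.764 mg/L.
One interval later, Cmin,ss = Cmax,ss·e^(−kτ) ≈ 1.764 × 0.1398 ≈ 0.247 mg/L.
Trough 0.2 mg/L vs MEC 1 mg/L: subtherapeutic.

0.2 mg/L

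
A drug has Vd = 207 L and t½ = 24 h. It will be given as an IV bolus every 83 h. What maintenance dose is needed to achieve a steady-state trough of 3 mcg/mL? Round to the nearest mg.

6205 mg

τ/t½ = 83/24 ≈ 3.4583, so f = (1/2)^(83/24) ≈ 0.090978.
Cmin,ss = (D/Vd)·f/(1−f), so D = Cmin,ss·Vd·(1−f)/f.
D = 3 × 207 × (1−f)/f ≈ 3 × 207 × 9.99167 ≈ 6204.83 mg.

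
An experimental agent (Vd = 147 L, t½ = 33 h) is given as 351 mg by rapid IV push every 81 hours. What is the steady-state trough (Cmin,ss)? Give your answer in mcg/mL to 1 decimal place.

k = ln2/t½ = ln2/33 ≈ 0.021004 h⁻¹; fraction remaining f = e^(−kτ) = e^(−0.021004×81) ≈ 0.1824.
Each bolus raises the concentration by D/Vd = 351/147 ≈ 2.388 mcg/mL.
Steady-state trough Cmin,ss = C₀·f/(1−f) ≈ 2.388 × 0.1824/0.8176 ≈ 0.533 mcg/mL.

0.5 mcg/mL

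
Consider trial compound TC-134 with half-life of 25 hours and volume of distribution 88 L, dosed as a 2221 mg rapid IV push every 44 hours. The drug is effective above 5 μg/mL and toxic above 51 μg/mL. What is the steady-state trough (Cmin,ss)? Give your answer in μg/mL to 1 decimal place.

10.6 μg/mL

k = ln2/t½ = ln2/25 ≈ 0.027726 h⁻¹; fraction remaining f = e^(−kτ) = e^(−0.027726×44) ≈ 0.2952.
Accumulation ratio R = 1/(1 − f) ≈ 1/0.7048 ≈ 1.4188.
Single-dose peak C₀ = D/Vd = 2221/88 ≈ 25.239 μg/mL.
Cmax,ss = C₀/(1 − f) ≈ 25.239/0.7048 ≈ 35.810 μg/mL.
One interval later, Cmin,ss = Cmax,ss·e^(−kτ) ≈ 35.810 × 0.2952 ≈ 10.571 μg/mL.
Trough 10.6 μg/mL vs MEC 5 μg/mL: adequate.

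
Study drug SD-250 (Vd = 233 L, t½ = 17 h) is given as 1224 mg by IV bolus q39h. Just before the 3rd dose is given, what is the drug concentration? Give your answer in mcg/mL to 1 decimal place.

f = (1/2)^(τ/t½) = (1/2)^(39/17) ≈ 0.2039.
C₀ = D/Vd = 1224/233 ≈ 5.253 mcg/mL.
Before the 3rd dose, 2 doses have been given. Superposition: Cmin = C₀·(f + f²).
≈ 5.253 × (0.2039 + 0.0416) ≈ 5.253 × 0.2455 ≈ 1.290 mcg/mL.

1.3 mcg/mL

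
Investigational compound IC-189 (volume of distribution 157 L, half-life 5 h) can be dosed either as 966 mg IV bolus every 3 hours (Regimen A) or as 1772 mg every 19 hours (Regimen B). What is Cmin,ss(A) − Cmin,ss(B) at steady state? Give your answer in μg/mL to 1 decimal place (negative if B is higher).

Regimen A: f = (1/2)^(3/5) ≈ 0.6598; Cmin,ss = (966/157)·f/(1−f) ≈ 11.933 μg/mL.
Regimen B: f = (1/2)^(19/5) ≈ 0.0718; Cmin,ss = (1772/157)·f/(1−f) ≈ 0.873 μg/mL.
Difference ≈ 11.933 − 0.873 ≈ 11.060 μg/mL.

11.1 μg/mL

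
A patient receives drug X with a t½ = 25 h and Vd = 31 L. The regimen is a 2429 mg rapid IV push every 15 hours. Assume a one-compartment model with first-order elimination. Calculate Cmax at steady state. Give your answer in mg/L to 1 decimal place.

Over one 15-h interval, 15/25 ≈ 0.6 half-lives elapse, leaving f ≈ 0.6598 of each dose.
At steady state, accumulation factor R = 1/(1 − e^(−kτ)) ≈ 2.9394.
Each bolus raises the concentration by D/Vd = 2429/31 ≈ 78.355 mg/L.
Steady-state peak Cmax,ss = C₀·R ≈ 78.355 × 2.9394 ≈ 230.317 mg/L.

230.3 mg/L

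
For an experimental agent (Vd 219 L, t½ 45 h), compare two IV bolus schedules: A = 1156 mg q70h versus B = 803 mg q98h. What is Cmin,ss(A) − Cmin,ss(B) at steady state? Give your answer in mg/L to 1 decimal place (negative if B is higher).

1.7 mg/L

Regimen A: f = (1/2)^(70/45) ≈ 0.3402; Cmin,ss = (1156/219)·f/(1−f) ≈ 2.722 mg/L.
Regimen B: f = (1/2)^(98/45) ≈ 0.2210; Cmin,ss = (803/219)·f/(1−f) ≈ 1.040 mg/L.
Difference ≈ 2.722 − 1.040 ≈ 1.682 mg/L.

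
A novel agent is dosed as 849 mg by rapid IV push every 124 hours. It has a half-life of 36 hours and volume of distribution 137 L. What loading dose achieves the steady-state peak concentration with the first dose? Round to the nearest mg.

935 mg

f = (1/2)^(124/36) ≈ 0.091858; accumulation ratio R = 1/(1−f) ≈ 1.10115.
Loading dose to hit Cmax,ss on first dose: D_load = D_maint·R ≈ 849 × 1.10115 ≈ 934.88 mg.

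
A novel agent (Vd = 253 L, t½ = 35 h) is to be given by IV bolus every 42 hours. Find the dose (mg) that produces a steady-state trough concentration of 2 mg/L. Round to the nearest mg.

656 mg

τ/t½ = 42/35 ≈ 1.2, so f = (1/2)^(42/35) ≈ 0.435275.
Cmin,ss = (D/Vd)·f/(1−f), so D = Cmin,ss·Vd·(1−f)/f.
D = 2 × 253 × (1−f)/f ≈ 2 × 253 × 1.29740 ≈ 656.48 mg.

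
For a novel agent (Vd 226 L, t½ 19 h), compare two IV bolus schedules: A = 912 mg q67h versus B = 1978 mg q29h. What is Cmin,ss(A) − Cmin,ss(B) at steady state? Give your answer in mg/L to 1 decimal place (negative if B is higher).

-4.3 mg/L

Regimen A: f = (1/2)^(67/19) ≈ 0.0868; Cmin,ss = (912/226)·f/(1−f) ≈ 0.384 mg/L.
Regimen B: f = (1/2)^(29/19) ≈ 0.3472; Cmin,ss = (1978/226)·f/(1−f) ≈ 4.655 mg/L.
Difference ≈ 0.384 − 4.655 ≈ -4.271 mg/L.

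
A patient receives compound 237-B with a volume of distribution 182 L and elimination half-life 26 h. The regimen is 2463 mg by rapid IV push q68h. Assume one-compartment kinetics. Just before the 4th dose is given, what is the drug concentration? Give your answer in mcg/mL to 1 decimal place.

2.6 mcg/mL

f = (1/2)^(τ/t½) = (1/2)^(68/26) ≈ 0.1632.
C₀ = D/Vd = 2463/182 ≈ 13.533 mcg/mL.
Before the 4th dose, 3 doses have been given. Superposition: Cmin = C₀·(f + f² + … + f^3).
≈ 13.533 × (0.1632 + 0.0266 + 0.0043) ≈ 13.533 × 0.1941 ≈ 2.627 mcg/mL.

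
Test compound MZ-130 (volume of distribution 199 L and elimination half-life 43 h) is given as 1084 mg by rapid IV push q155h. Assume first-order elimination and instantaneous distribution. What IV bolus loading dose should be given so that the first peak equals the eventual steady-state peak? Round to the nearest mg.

f = (1/2)^(155/43) ≈ 0.082204; accumulation ratio R = 1/(1−f) ≈ 1.08957.
Loading dose to hit Cmax,ss on first dose: D_load = D_maint·R ≈ 1084 × 1.08957 ≈ 1181.09 mg.

1181 mg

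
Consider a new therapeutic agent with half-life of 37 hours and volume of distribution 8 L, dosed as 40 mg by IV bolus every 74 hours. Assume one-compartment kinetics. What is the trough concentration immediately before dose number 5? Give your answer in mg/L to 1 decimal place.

f = (1/2)^(τ/t½) = (1/2)^(74/37) ≈ 0.2500.
C₀ = D/Vd = 40/8 ≈ 5.000 mg/L.
Before the 5th dose, 4 doses have been given. Superposition: Cmin = C₀·(f + f² + … + f^4).
≈ 5.000 × (0.2500 + 0.0625 + 0.0156 + 0.0039) ≈ 5.000 × 0.3320 ≈ 1.660 mg/L.

1.7 mg/L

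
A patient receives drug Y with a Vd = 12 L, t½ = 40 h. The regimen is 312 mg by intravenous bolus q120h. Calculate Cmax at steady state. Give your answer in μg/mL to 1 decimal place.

29.7 μg/mL

τ = 120 h = 3 half-lives, so f = (1/2)^3 = 0.125.
At steady state, R = 1/(1 − 0.125) = 8/7.
Single-dose peak C₀ = D/Vd = 312/12 = 26 μg/mL.
Steady-state peak Cmax,ss = C₀·R = 26 × 8/7 ≈ 29.714 μg/mL.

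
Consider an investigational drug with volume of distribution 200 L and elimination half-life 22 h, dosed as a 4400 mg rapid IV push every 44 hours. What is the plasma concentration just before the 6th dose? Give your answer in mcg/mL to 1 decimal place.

7.3 mcg/mL

f = (1/2)^(τ/t½) = (1/2)^(44/22) ≈ 0.2500.
C₀ = D/Vd = 4400/200 ≈ 22.000 mcg/mL.
Before the 6th dose, 5 doses have been given. Superposition: Cmin = C₀·(f + f² + … + f^5).
≈ 22.000 × (0.2500 + 0.0625 + 0.0156 + 0.0039 + 0.0010) ≈ 22.000 × 0.3330 ≈ 7.326 mcg/mL.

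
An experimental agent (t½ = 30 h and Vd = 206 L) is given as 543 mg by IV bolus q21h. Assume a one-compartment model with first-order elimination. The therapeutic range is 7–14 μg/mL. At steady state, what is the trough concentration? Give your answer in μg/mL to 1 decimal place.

4.2 μg/mL

τ/t½ = 21/30 ≈ 0.7, so fraction remaining f = (1/2)^(21/30) ≈ 0.6156.
At steady state, accumulation factor R = 1/(1 − e^(−kτ)) ≈ 2.6015.
Single-dose peak C₀ = D/Vd = 543/206 ≈ 2.636 μg/mL.
Steady-state peak Cmax,ss = C₀·R ≈ 2.636 × 2.6015 ≈ 6.858 μg/mL.
One interval later, Cmin,ss = Cmax,ss·e^(−kτ) ≈ 6.858 × 0.6156 ≈ 4.222 μg/mL.
Trough 4.2 μg/mL vs MEC 7 μg/mL: subtherapeutic.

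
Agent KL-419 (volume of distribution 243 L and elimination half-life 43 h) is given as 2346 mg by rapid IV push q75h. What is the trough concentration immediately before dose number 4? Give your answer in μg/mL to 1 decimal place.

f = (1/2)^(τ/t½) = (1/2)^(75/43) ≈ 0.2985.
C₀ = D/Vd = 2346/243 ≈ 9.654 μg/mL.
Before the 4th dose, 3 doses have been given. Superposition: Cmin = C₀·(f + f² + … + f^3).
≈ 9.654 × (0.2985 + 0.0891 + 0.0266) ≈ 9.654 × 0.4142 ≈ 3.999 μg/mL.

4.0 μg/mL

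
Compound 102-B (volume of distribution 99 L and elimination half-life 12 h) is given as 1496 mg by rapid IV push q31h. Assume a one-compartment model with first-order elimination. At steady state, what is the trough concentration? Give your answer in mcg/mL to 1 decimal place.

3.0 mcg/mL

τ/t½ = 31/12 ≈ 2.5833, so fraction remaining f = (1/2)^(31/12) ≈ 0.1669.
Accumulation ratio R = 1/(1 − f) ≈ 1/0.8331 ≈ 1.2003.
Each bolus raises the concentration by D/Vd = 1496/99 ≈ 15.111 mcg/mL.
Steady-state peak Cmax,ss = C₀·R ≈ 15.111 × 1.2003 ≈ 18.138 mcg/mL.
Steady-state trough Cmin,ss = Cmax,ss·f ≈ 18.138 × 0.1669 ≈ 3.027 mcg/mL.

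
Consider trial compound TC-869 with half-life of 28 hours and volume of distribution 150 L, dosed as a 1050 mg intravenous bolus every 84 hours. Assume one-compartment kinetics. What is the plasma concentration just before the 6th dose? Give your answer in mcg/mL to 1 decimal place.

f = (1/2)^(τ/t½) = (1/2)^(84/28) ≈ 0.1250.
C₀ = D/Vd = 1050/150 ≈ 7.000 mcg/mL.
Before the 6th dose, 5 doses have been given. Superposition: Cmin = C₀·(f + f² + … + f^5).
≈ 7.000 × (0.1250 + 0.0156 + 0.0020 + 0.0002 + 0.0000) ≈ 7.000 × 0.1428 ≈ 1.000 mcg/mL.

1.0 mcg/mL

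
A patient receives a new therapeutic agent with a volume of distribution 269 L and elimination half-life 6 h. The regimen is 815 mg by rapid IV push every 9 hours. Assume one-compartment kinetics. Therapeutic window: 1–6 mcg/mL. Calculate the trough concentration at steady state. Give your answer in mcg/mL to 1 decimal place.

1.7 mcg/mL

Over one 9-h interval, 9/6 ≈ 1.5 half-lives elapse, leaving f ≈ 0.3536 of each dose.
Single-dose peak C₀ = D/Vd = 815/269 ≈ 3.030 mcg/mL.
Steady-state trough Cmin,ss = C₀·f/(1−f) ≈ 3.030 × 0.3536/0.6464 ≈ 1.657 mcg/mL.
Trough 1.7 mcg/mL vs MEC 1 mcg/mL: adequate.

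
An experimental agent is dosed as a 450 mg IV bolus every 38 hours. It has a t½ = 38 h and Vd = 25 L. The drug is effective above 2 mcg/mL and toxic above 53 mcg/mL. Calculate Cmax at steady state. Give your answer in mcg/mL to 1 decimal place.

The dosing interval is 1 half-life, so f = 2^(−1) = 0.5.
At steady state, R = 1/(1 − 0.5) = 2/1.
Single-dose peak C₀ = D/Vd = 450/25 = 18 mcg/mL.
Steady-state peak Cmax,ss = C₀·R = 18 × 2/1 ≈ 36.000 mcg/mL.
Peak 36.0 mcg/mL vs MTC 53 mcg/mL: below toxic threshold.

36.0 mcg/mL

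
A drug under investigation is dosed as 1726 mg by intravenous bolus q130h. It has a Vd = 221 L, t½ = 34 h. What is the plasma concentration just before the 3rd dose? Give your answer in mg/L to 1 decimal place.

f = (1/2)^(τ/t½) = (1/2)^(130/34) ≈ 0.0706.
C₀ = D/Vd = 1726/221 ≈ 7.810 mg/L.
Before the 3rd dose, 2 doses have been given. Superposition: Cmin = C₀·(f + f²).
≈ 7.810 × (0.0706 + 0.0050) ≈ 7.810 × 0.0756 ≈ 0.590 mg/L.

0.6 mg/L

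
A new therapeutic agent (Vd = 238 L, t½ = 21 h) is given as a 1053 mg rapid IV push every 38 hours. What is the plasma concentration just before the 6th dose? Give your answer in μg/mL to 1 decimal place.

1.8 μg/mL

f = (1/2)^(τ/t½) = (1/2)^(38/21) ≈ 0.2853.
C₀ = D/Vd = 1053/238 ≈ 4.424 μg/mL.
Before the 6th dose, 5 doses have been given. Superposition: Cmin = C₀·(f + f² + … + f^5).
≈ 4.424 × (0.2853 + 0.0814 + 0.0232 + 0.0066 + 0.0019) ≈ 4.424 × 0.3984 ≈ 1.763 μg/mL.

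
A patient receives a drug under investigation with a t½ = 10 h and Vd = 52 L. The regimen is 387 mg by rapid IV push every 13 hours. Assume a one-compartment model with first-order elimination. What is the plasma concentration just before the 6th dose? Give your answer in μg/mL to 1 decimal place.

5.0 μg/mL

f = (1/2)^(τ/t½) = (1/2)^(13/10) ≈ 0.4061.
C₀ = D/Vd = 387/52 ≈ 7.442 μg/mL.
Before the 6th dose, 5 doses have been given. Superposition: Cmin = C₀·(f + f² + … + f^5).
≈ 7.442 × (0.4061 + 0.1649 + 0.0670 + 0.0272 + 0.0110) ≈ 7.442 × 0.6762 ≈ 5.032 μg/mL.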